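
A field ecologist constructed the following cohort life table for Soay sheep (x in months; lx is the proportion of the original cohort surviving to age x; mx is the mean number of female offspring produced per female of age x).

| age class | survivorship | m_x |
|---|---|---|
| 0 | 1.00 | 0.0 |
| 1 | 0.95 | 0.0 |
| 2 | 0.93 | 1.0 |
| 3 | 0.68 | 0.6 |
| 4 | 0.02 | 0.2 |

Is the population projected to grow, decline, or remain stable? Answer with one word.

R0 = Σ lx·mx = 0 + 0 + 0.93 + 0.408 + 0.004 = 1.342
R0 > 1, so the population is growing.

growing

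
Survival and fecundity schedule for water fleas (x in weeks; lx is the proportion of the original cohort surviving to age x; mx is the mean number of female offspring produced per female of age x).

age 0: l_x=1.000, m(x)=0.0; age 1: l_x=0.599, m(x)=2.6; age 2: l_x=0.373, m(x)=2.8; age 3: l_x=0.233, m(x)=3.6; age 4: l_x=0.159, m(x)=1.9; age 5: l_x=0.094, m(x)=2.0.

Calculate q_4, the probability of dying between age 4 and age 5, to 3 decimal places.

0.409

q_4 = (l_4 − l_5) / l_4 = (0.159 − 0.094) / 0.159
     = 0.065 / 0.159 = 0.408805… → 0.409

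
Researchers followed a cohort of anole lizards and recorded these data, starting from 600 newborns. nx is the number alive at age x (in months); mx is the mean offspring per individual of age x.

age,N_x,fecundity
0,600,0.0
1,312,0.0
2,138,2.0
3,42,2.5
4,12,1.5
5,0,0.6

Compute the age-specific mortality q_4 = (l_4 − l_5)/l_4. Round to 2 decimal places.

lx = nx/n0 = nx/600: 1, 0.52, 0.23, 0.07, 0.02, 0
q_4 = (l_4 − l_5) / l_4 = (0.02 − 0) / 0.02
     = 0.02 / 0.02 = 1 → 1.00

1.00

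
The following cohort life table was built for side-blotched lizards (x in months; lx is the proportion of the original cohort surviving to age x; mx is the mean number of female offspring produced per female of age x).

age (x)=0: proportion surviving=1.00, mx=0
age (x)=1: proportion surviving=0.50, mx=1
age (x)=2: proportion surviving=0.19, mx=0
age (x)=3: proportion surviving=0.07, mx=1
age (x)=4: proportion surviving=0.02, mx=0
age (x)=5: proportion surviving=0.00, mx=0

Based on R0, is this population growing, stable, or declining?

R0 = Σ lx·mx = 0 + 0.5 + 0 + 0.07 + 0 + 0 = 0.57
R0 < 1, so the population is declining.

declining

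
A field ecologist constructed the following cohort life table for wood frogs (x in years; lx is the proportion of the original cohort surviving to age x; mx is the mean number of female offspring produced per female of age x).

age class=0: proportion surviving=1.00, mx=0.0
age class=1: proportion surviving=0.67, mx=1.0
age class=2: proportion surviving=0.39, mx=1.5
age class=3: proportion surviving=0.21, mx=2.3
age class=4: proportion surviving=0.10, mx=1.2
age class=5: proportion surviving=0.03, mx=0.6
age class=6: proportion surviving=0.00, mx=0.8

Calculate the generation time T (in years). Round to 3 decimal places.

2.057

lx·mx: 0, 0.67, 0.585, 0.483, 0.12, 0.018, 0 → R0 = 1.876
x·lx·mx: 0, 0.67, 1.17, 1.449, 0.48, 0.09, 0 → Σ = 3.859
T = 3.859 / 1.876 = 2.057036… → 2.057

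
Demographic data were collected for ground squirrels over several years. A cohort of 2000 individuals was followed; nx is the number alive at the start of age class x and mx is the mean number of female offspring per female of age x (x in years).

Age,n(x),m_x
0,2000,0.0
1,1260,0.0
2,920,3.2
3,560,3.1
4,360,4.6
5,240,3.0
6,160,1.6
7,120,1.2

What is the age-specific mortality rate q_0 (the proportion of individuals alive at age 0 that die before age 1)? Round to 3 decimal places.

lx = nx/n0 = nx/2000: 1, 0.63, 0.46, 0.28, 0.18, 0.12, 0.08, 0.06
q_0 = (l_0 − l_1) / l_0 = (1 − 0.63) / 1
     = 0.37 / 1 = 0.37 → 0.370

0.370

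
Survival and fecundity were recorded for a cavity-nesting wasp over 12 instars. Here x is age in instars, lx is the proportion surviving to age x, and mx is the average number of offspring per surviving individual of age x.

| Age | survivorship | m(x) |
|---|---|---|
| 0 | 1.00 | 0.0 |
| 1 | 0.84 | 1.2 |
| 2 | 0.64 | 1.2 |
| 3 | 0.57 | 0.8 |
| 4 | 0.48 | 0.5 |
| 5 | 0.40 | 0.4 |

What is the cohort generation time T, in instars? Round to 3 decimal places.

2.155

lx·mx: 0, 1.008, 0.768, 0.456, 0.24, 0.16 → R0 = 2.632
x·lx·mx: 0, 1.008, 1.536, 1.368, 0.96, 0.8 → Σ = 5.672
T = 5.672 / 2.632 = 2.155015… → 2.155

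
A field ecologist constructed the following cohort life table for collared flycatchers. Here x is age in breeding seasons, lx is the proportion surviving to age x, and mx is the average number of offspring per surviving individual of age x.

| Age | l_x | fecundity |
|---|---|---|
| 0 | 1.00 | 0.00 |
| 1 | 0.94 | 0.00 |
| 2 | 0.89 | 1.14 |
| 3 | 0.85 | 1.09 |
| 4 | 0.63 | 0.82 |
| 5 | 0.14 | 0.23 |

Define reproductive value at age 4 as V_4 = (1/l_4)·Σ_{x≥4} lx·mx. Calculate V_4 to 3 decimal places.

lx·mx for x ≥ 4: 0.5166, 0.0322 → sum = 0.5488
V_4 = 0.5488 / l_4 = 0.5488 / 0.63 = 0.871111… → 0.871

0.871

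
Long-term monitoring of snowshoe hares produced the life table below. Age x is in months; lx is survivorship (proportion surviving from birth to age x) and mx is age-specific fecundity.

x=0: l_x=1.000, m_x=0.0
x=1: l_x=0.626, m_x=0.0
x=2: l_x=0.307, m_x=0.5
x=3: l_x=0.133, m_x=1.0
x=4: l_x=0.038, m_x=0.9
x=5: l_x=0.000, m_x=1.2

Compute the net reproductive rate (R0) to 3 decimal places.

lx·mx by age: 0, 0, 0.1535, 0.133, 0.0342, 0
R0 = Σ lx·mx = 0.3207 → 0.321

0.321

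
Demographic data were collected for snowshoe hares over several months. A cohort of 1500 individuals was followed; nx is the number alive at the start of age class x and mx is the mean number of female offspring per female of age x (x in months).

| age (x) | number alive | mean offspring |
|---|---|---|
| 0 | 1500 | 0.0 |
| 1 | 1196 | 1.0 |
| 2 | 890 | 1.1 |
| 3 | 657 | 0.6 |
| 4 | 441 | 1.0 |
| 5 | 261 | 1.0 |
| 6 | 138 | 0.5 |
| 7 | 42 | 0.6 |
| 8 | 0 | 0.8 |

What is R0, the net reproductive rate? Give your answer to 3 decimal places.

2.244

lx = nx/n0 = nx/1500: 1, 0.79733…, 0.59333…, 0.438, 0.294, 0.174, 0.092, 0.028, 0
lx·mx by age: 0, 0.797333…, 0.652667…, 0.2628, 0.294, 0.174, 0.046, 0.0168, 0
R0 = Σ lx·mx = 2.2436… → 2.244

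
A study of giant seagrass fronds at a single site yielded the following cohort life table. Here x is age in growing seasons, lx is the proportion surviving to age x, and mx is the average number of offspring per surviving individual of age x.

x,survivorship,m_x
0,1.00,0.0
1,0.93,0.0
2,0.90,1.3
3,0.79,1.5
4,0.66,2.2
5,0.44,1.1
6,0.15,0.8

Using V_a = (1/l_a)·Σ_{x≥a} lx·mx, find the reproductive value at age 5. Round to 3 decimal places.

lx·mx for x ≥ 5: 0.484, 0.12 → sum = 0.604
V_5 = 0.604 / l_5 = 0.604 / 0.44 = 1.372727… → 1.373

1.373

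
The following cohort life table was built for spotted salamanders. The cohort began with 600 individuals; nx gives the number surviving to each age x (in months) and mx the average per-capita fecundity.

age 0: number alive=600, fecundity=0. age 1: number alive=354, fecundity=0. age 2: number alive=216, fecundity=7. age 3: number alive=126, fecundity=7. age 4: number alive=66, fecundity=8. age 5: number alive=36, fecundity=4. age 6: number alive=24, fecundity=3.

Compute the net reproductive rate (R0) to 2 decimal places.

lx = nx/n0 = nx/600: 1, 0.59, 0.36, 0.21, 0.11, 0.06, 0.04
lx·mx by age: 0, 0, 2.52, 1.47, 0.88, 0.24, 0.12
R0 = Σ lx·mx = 5.23 → 5.23

5.23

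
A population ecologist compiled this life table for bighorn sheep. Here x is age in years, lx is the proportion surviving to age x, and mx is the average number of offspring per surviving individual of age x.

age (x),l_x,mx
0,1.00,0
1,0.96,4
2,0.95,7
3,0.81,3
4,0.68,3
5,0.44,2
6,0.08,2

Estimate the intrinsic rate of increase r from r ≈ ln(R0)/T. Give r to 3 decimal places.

1.169

R0 = Σ lx·mx = 0 + 3.84 + 6.65 + 2.43 + 2.04 + 0.88 + 0.16 = 16
Σ x·lx·mx = 37.95; T = 37.95/16 = 2.37188…
r ≈ ln(R0)/T = ln(16)/2.37188… = 1.16894… → 1.169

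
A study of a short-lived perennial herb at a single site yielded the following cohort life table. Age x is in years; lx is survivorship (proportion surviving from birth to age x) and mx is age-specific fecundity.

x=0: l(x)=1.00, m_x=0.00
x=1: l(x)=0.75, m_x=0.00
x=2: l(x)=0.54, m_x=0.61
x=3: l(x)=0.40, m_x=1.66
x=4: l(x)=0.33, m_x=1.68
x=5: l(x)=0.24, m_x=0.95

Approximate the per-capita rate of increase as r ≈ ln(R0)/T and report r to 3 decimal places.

0.170

R0 = Σ lx·mx = 0 + 0 + 0.3294 + 0.664 + 0.5544 + 0.228 = 1.7758
Σ x·lx·mx = 6.0084; T = 6.0084/1.7758 = 3.38349…
r ≈ ln(R0)/T = ln(1.7758)/3.38349… = 0.16972… → 0.170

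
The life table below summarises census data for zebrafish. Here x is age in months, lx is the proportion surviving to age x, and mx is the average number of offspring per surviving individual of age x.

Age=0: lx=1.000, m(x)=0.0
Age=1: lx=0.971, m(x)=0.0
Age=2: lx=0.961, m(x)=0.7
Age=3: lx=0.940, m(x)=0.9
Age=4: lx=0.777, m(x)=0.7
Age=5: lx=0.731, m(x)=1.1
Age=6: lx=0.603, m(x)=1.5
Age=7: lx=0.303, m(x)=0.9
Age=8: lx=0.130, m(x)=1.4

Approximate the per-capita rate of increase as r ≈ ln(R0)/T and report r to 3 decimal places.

0.323

R0 = Σ lx·mx = 0 + 0 + 0.6727 + 0.846 + 0.5439 + 0.8041 + 0.9045 + 0.2727 + 0.182 = 4.2259
Σ x·lx·mx = 18.8714; T = 18.8714/4.2259 = 4.46565…
r ≈ ln(R0)/T = ln(4.2259)/4.46565… = 0.32274… → 0.323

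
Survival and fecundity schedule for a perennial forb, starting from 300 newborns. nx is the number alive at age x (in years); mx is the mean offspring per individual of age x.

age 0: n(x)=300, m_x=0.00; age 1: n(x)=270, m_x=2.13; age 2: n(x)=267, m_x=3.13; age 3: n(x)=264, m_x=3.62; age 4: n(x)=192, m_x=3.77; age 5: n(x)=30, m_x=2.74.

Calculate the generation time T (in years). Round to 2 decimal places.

lx = nx/n0 = nx/300: 1, 0.9, 0.89, 0.88, 0.64, 0.1
lx·mx: 0, 1.917, 2.7857, 3.1856, 2.4128, 0.274 → R0 = 10.5751
x·lx·mx: 0, 1.917, 5.5714, 9.5568, 9.6512, 1.37 → Σ = 28.0664
T = 28.0664 / 10.5751 = 2.654008… → 2.65

2.65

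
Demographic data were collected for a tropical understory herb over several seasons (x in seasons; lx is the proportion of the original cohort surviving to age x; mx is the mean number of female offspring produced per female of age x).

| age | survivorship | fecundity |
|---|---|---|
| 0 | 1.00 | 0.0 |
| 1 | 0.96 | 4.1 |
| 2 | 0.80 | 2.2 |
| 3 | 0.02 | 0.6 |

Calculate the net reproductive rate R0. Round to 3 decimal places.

5.708

lx·mx by age: 0, 3.936, 1.76, 0.012
R0 = Σ lx·mx = 5.708 → 5.708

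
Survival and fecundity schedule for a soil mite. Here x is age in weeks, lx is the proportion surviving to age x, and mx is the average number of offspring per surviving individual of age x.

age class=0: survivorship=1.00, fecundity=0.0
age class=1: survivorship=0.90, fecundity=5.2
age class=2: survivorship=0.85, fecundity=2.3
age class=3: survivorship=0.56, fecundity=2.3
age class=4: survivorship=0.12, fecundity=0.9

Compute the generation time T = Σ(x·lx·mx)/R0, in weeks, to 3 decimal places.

lx·mx: 0, 4.68, 1.955, 1.288, 0.108 → R0 = 8.031
x·lx·mx: 0, 4.68, 3.91, 3.864, 0.432 → Σ = 12.886
T = 12.886 / 8.031 = 1.604532… → 1.605

1.605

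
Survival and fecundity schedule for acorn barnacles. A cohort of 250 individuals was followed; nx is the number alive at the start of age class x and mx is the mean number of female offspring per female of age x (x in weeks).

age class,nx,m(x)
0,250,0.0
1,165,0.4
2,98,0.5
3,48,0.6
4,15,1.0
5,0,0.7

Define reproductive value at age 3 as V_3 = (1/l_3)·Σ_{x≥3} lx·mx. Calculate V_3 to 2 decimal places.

lx = nx/n0 = nx/250: 1, 0.66, 0.392, 0.192, 0.06, 0
lx·mx for x ≥ 3: 0.1152, 0.06, 0 → sum = 0.1752
V_3 = 0.1752 / l_3 = 0.1752 / 0.192 = 0.9125 → 0.91

0.91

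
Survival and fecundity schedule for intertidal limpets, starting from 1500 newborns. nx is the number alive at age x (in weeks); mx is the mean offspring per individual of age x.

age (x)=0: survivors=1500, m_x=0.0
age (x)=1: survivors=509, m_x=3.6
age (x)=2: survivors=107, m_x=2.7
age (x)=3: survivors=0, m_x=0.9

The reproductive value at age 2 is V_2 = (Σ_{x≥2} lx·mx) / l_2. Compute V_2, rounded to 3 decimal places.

lx = nx/n0 = nx/1500: 1, 0.33933…, 0.07133…, 0
lx·mx for x ≥ 2: 0.1926…, 0 → sum = 0.1926…
V_2 = 0.1926… / l_2 = 0.1926… / 0.071333… = 2.7… → 2.700

2.700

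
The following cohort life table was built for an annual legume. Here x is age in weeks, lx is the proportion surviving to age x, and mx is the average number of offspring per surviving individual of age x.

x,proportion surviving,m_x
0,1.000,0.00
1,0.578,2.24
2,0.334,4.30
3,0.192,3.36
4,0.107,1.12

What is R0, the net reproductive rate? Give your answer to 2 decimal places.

3.50

lx·mx by age: 0, 1.29472, 1.4362, 0.64512, 0.11984
R0 = Σ lx·mx = 3.49588 → 3.50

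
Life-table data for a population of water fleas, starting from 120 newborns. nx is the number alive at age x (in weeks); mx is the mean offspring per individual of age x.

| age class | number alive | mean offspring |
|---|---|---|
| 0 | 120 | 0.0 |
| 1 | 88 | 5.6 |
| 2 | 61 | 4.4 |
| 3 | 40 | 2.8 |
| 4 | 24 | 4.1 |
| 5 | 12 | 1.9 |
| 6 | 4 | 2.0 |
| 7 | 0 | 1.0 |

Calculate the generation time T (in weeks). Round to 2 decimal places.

lx = nx/n0 = nx/120: 1, 0.73333…, 0.50833…, 0.33333…, 0.2, 0.1, 0.03333…, 0
lx·mx: 0, 4.106667…, 2.236667…, 0.933333…, 0.82, 0.19, 0.066667…, 0 → R0 = 8.353333…
x·lx·mx: 0, 4.106667…, 4.473333…, 2.8…, 3.28, 0.95, 0.4…, 0 → Σ = 16.01…
T = 16.01… / 8.353333… = 1.9166… → 1.92

1.92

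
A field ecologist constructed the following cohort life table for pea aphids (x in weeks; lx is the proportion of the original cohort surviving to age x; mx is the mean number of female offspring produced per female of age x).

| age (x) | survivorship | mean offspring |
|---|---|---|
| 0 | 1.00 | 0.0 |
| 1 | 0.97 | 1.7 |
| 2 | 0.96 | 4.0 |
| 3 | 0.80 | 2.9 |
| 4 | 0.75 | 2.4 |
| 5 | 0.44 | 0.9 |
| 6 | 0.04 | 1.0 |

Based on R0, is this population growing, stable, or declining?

growing

R0 = Σ lx·mx = 0 + 1.649 + 3.84 + 2.32 + 1.8 + 0.396 + 0.04 = 10.045
R0 > 1, so the population is growing.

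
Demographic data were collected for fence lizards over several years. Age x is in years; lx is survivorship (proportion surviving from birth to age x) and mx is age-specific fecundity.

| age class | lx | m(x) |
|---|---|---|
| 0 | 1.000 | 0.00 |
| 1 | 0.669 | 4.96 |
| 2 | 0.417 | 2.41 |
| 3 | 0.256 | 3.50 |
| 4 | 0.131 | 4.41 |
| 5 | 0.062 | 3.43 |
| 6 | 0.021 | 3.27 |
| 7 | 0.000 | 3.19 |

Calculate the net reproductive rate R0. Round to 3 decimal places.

6.078

lx·mx by age: 0, 3.31824, 1.00497, 0.896, 0.57771, 0.21266, 0.06867, 0
R0 = Σ lx·mx = 6.07825 → 6.078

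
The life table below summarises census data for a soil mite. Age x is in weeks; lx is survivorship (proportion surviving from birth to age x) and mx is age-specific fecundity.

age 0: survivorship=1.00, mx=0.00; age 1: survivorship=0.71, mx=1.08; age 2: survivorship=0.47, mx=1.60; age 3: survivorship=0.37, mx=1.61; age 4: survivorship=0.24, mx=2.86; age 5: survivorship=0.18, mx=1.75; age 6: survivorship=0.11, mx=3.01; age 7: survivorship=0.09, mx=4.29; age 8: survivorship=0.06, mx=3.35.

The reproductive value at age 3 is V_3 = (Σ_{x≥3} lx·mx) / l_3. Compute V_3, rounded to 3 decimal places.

lx·mx for x ≥ 3: 0.5957, 0.6864, 0.315, 0.3311, 0.3861, 0.201 → sum = 2.5153
V_3 = 2.5153 / l_3 = 2.5153 / 0.37 = 6.798108… → 6.798

6.798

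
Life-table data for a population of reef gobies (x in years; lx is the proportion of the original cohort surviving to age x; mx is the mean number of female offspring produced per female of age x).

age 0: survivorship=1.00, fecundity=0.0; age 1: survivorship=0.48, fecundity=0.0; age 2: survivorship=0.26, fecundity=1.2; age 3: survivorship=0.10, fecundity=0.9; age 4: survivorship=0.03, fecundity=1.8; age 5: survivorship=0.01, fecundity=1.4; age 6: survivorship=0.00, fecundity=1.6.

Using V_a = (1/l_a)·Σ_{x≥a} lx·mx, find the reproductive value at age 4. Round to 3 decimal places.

lx·mx for x ≥ 4: 0.054, 0.014, 0 → sum = 0.068
V_4 = 0.068 / l_4 = 0.068 / 0.03 = 2.266667… → 2.267

2.267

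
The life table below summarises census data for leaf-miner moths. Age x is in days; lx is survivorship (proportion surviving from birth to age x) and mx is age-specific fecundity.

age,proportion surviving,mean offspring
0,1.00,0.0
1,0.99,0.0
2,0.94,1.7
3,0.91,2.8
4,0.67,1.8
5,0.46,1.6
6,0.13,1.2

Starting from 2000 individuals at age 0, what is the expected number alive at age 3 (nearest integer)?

Expected survivors = N0 · l_3 = 2000 × 0.91 = 1820 → 1820

1820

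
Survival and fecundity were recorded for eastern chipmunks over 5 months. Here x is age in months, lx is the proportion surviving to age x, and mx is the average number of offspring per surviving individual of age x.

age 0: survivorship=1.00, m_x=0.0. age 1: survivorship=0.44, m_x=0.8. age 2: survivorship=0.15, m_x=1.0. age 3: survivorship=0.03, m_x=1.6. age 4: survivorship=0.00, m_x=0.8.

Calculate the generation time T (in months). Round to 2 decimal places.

1.45

lx·mx: 0, 0.352, 0.15, 0.048, 0 → R0 = 0.55
x·lx·mx: 0, 0.352, 0.3, 0.144, 0 → Σ = 0.796
T = 0.796 / 0.55 = 1.447273… → 1.45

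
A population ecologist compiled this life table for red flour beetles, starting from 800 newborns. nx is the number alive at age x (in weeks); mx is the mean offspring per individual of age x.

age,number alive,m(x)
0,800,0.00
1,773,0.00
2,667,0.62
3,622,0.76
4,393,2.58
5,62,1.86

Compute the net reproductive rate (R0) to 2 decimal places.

lx = nx/n0 = nx/800: 1, 0.96625, 0.83375, 0.7775, 0.49125, 0.0775
lx·mx by age: 0, 0, 0.516925…, 0.5909, 1.267425…, 0.14415
R0 = Σ lx·mx = 2.5194… → 2.52

2.52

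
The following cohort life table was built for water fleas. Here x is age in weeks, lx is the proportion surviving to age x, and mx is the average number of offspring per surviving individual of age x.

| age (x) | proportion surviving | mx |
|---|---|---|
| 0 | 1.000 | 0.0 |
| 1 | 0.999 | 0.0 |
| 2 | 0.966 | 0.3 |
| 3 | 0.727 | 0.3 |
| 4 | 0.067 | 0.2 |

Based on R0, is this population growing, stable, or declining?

declining

R0 = Σ lx·mx = 0 + 0 + 0.2898 + 0.2181 + 0.0134 = 0.5213
R0 < 1, so the population is declining.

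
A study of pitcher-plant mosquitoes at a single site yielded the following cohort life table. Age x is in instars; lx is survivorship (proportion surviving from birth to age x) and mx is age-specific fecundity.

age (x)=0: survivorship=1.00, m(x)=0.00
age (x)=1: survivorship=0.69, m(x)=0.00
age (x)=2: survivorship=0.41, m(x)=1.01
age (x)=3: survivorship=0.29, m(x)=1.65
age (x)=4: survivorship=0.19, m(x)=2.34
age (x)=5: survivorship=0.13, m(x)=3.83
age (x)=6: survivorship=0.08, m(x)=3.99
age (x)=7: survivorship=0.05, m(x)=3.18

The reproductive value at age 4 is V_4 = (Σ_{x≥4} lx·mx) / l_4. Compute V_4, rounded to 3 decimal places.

7.477

lx·mx for x ≥ 4: 0.4446, 0.4979, 0.3192, 0.159 → sum = 1.4207
V_4 = 1.4207 / l_4 = 1.4207 / 0.19 = 7.477368… → 7.477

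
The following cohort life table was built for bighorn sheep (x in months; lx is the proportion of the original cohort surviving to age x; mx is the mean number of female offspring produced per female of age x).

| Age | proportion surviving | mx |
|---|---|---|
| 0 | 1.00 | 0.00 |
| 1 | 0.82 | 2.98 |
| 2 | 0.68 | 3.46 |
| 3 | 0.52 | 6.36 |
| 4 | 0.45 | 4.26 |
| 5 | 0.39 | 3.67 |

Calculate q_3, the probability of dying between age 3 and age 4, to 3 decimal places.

q_3 = (l_3 − l_4) / l_3 = (0.52 − 0.45) / 0.52
     = 0.07 / 0.52 = 0.134615… → 0.135

0.135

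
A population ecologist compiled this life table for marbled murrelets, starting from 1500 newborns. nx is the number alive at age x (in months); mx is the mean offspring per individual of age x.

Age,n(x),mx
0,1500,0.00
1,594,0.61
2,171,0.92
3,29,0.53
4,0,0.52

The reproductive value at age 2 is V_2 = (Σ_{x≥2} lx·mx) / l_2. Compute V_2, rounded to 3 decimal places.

lx = nx/n0 = nx/1500: 1, 0.396, 0.114, 0.01933…, 0
lx·mx for x ≥ 2: 0.10488, 0.010247…, 0 → sum = 0.115127…
V_2 = 0.115127… / l_2 = 0.115127… / 0.114 = 1.009883… → 1.010

1.010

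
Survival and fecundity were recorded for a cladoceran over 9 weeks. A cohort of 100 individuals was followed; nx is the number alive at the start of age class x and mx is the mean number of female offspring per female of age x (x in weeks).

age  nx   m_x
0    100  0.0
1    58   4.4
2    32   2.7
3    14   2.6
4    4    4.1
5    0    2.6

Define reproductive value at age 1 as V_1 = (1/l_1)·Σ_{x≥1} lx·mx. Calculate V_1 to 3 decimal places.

6.800

lx = nx/n0 = nx/100: 1, 0.58, 0.32, 0.14, 0.04, 0
lx·mx for x ≥ 1: 2.552, 0.864, 0.364, 0.164, 0 → sum = 3.944
V_1 = 3.944 / l_1 = 3.944 / 0.58 = 6.8 → 6.800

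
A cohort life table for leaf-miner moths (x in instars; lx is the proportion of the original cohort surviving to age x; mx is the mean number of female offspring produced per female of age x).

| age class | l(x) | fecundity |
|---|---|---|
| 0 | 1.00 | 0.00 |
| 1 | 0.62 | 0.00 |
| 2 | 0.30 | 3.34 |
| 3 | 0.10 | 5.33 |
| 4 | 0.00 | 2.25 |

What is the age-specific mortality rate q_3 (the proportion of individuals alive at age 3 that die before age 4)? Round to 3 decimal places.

1.000

q_3 = (l_3 − l_4) / l_3 = (0.1 − 0) / 0.1
     = 0.1 / 0.1 = 1 → 1.000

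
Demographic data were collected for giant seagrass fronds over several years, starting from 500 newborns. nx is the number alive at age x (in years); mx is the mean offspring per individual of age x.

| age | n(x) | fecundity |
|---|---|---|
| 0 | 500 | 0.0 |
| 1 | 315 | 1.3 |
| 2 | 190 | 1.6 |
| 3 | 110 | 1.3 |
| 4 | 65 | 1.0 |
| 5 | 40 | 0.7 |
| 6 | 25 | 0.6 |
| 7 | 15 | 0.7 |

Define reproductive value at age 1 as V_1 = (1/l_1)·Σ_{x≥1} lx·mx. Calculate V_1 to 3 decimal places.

3.095

lx = nx/n0 = nx/500: 1, 0.63, 0.38, 0.22, 0.13, 0.08, 0.05, 0.03
lx·mx for x ≥ 1: 0.819, 0.608, 0.286, 0.13, 0.056, 0.03, 0.021 → sum = 1.95
V_1 = 1.95 / l_1 = 1.95 / 0.63 = 3.095238… → 3.095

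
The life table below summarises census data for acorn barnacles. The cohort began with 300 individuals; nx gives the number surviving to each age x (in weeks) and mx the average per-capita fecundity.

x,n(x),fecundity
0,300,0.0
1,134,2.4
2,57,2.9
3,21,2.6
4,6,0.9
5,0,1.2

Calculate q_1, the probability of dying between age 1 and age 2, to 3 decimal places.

lx = nx/n0 = nx/300: 1, 0.44667…, 0.19, 0.07, 0.02, 0
q_1 = (l_1 − l_2) / l_1 = (0.446667… − 0.19) / 0.446667…
     = 0.256667… / 0.446667… = 0.574627… → 0.575

0.575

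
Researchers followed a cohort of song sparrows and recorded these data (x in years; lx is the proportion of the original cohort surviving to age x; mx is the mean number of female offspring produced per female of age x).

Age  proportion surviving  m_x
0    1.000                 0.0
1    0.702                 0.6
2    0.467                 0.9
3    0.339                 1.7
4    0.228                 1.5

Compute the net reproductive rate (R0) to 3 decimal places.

1.760

lx·mx by age: 0, 0.4212, 0.4203, 0.5763, 0.342
R0 = Σ lx·mx = 1.7598 → 1.760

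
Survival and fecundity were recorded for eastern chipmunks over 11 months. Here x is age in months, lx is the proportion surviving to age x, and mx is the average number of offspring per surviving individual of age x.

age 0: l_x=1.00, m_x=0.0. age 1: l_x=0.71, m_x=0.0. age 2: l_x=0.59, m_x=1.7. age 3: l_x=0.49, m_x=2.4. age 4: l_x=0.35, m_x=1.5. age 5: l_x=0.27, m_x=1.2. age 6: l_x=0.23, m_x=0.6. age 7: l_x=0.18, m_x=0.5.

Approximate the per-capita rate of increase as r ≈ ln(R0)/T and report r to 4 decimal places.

0.3588

R0 = Σ lx·mx = 0 + 0 + 1.003 + 1.176 + 0.525 + 0.324 + 0.138 + 0.09 = 3.256
Σ x·lx·mx = 10.712; T = 10.712/3.256 = 3.28993…
r ≈ ln(R0)/T = ln(3.256)/3.28993… = 0.358822… → 0.3588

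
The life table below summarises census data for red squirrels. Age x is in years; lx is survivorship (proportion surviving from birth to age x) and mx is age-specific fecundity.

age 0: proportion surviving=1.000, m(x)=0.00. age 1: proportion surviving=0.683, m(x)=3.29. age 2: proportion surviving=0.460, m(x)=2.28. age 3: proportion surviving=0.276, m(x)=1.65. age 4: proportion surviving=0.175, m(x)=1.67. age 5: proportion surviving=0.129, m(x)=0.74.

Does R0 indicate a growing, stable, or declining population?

R0 = Σ lx·mx = 0 + 2.24707 + 1.0488 + 0.4554 + 0.29225 + 0.09546 = 4.13898
R0 > 1, so the population is growing.

growing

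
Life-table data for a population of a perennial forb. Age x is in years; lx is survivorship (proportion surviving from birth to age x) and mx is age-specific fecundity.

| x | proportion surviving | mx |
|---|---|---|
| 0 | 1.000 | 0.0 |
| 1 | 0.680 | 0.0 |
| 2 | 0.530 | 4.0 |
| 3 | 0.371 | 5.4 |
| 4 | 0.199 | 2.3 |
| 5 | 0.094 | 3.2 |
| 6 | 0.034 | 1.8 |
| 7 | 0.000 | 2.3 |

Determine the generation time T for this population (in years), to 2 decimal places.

2.82

lx·mx: 0, 0, 2.12, 2.0034, 0.4577, 0.3008, 0.0612, 0 → R0 = 4.9431
x·lx·mx: 0, 0, 4.24, 6.0102, 1.8308, 1.504, 0.3672, 0 → Σ = 13.9522
T = 13.9522 / 4.9431 = 2.822561… → 2.82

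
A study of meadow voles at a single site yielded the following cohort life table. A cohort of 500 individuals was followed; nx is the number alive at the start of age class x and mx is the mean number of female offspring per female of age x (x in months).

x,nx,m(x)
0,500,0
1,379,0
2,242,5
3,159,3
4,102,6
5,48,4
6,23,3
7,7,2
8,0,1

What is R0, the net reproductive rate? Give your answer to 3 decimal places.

lx = nx/n0 = nx/500: 1, 0.758, 0.484, 0.318, 0.204, 0.096, 0.046, 0.014, 0
lx·mx by age: 0, 0, 2.42, 0.954, 1.224, 0.384, 0.138, 0.028, 0
R0 = Σ lx·mx = 5.148 → 5.148

5.148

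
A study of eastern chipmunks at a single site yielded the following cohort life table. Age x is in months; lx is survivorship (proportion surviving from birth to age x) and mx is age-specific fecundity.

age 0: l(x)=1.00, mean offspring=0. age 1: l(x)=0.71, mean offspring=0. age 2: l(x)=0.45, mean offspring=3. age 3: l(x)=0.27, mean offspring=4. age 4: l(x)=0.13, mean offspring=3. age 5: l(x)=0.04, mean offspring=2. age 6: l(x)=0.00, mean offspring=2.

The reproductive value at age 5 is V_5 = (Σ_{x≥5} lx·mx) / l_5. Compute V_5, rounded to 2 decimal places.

2.00

lx·mx for x ≥ 5: 0.08, 0 → sum = 0.08
V_5 = 0.08 / l_5 = 0.08 / 0.04 = 2 → 2.00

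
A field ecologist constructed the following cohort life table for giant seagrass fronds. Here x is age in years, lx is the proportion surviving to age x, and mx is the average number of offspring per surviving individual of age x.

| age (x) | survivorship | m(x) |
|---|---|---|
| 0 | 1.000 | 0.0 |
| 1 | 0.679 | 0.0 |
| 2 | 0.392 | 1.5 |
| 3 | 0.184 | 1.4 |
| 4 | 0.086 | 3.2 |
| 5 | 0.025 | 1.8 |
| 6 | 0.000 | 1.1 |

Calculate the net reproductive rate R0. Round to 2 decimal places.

1.17

lx·mx by age: 0, 0, 0.588, 0.2576, 0.2752, 0.045, 0
R0 = Σ lx·mx = 1.1658 → 1.17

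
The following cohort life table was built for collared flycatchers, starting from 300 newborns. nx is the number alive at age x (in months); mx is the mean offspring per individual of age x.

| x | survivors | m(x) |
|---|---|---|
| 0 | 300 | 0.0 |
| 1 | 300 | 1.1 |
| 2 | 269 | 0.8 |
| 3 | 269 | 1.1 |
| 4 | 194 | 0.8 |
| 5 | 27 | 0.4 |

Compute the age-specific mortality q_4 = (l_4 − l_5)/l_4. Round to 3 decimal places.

lx = nx/n0 = nx/300: 1, 1, 0.89667…, 0.89667…, 0.64667…, 0.09
q_4 = (l_4 − l_5) / l_4 = (0.646667… − 0.09) / 0.646667…
     = 0.556667… / 0.646667… = 0.860825… → 0.861

0.861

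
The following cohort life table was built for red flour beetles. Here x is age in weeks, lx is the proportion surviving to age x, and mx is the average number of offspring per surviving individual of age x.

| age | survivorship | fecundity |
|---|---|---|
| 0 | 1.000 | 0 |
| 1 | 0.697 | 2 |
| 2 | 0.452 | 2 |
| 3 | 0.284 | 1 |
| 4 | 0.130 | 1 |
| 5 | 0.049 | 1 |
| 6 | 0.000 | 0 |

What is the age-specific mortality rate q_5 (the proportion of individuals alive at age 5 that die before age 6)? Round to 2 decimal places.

1.00

q_5 = (l_5 − l_6) / l_5 = (0.049 − 0) / 0.049
     = 0.049 / 0.049 = 1 → 1.00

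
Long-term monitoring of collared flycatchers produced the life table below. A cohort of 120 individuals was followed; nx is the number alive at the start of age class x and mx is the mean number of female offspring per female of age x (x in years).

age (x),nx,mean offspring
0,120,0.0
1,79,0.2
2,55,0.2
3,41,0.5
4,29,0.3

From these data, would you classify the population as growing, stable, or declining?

lx = nx/n0 = nx/120: 1, 0.65833…, 0.45833…, 0.34167…, 0.24167…
R0 = Σ lx·mx = 0 + 0.131667… + 0.091667… + 0.170833… + 0.0725… = 0.466667…
R0 < 1, so the population is declining.

declining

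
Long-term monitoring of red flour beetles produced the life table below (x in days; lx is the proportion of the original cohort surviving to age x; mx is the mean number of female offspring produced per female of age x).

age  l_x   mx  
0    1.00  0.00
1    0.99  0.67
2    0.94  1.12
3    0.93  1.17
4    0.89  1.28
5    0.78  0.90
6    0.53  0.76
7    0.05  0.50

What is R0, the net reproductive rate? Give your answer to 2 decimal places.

lx·mx by age: 0, 0.6633, 1.0528, 1.0881, 1.1392, 0.702, 0.4028, 0.025
R0 = Σ lx·mx = 5.0732 → 5.07

5.07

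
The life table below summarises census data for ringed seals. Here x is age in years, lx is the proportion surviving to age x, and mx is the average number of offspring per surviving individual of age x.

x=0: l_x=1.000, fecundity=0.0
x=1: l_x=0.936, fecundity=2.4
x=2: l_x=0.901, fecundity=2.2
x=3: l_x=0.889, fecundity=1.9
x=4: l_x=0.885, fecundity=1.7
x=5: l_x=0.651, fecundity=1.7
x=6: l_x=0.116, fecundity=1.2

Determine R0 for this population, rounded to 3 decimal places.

lx·mx by age: 0, 2.2464, 1.9822, 1.6891, 1.5045, 1.1067, 0.1392
R0 = Σ lx·mx = 8.6681 → 8.668

8.668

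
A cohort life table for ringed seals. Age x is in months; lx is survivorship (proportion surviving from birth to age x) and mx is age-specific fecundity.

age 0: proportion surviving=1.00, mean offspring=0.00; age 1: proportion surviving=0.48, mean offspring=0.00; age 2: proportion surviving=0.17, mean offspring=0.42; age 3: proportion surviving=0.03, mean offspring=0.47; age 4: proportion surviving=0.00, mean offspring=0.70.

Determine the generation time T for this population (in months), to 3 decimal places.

lx·mx: 0, 0, 0.0714, 0.0141, 0 → R0 = 0.0855
x·lx·mx: 0, 0, 0.1428, 0.0423, 0 → Σ = 0.1851
T = 0.1851 / 0.0855 = 2.164912… → 2.165

2.165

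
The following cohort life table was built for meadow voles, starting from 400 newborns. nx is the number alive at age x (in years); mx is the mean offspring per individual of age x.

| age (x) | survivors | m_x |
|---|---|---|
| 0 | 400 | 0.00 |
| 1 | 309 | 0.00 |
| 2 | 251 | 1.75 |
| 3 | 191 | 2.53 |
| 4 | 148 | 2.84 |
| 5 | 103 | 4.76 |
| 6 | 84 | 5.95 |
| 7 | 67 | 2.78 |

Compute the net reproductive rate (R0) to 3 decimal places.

lx = nx/n0 = nx/400: 1, 0.7725, 0.6275, 0.4775, 0.37, 0.2575, 0.21, 0.1675
lx·mx by age: 0, 0, 1.098125, 1.208075, 1.0508, 1.2257, 1.2495, 0.46565
R0 = Σ lx·mx = 6.29785 → 6.298

6.298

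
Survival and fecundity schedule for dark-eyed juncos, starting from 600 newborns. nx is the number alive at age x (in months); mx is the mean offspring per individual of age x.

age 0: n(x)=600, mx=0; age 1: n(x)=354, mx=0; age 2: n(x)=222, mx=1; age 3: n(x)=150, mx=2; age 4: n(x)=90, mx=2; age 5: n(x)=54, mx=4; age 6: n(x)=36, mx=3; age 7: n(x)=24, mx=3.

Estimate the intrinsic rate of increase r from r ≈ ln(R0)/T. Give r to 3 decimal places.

0.154

lx = nx/n0 = nx/600: 1, 0.59, 0.37, 0.25, 0.15, 0.09, 0.06, 0.04
R0 = Σ lx·mx = 0 + 0 + 0.37 + 0.5 + 0.3 + 0.36 + 0.18 + 0.12 = 1.83
Σ x·lx·mx = 7.16; T = 7.16/1.83 = 3.91257…
r ≈ ln(R0)/T = ln(1.83)/3.91257… = 0.15446… → 0.154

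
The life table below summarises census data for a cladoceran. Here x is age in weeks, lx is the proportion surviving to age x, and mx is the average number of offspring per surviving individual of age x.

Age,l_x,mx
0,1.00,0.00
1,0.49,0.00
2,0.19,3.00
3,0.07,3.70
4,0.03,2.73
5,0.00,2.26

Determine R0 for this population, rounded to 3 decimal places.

0.911

lx·mx by age: 0, 0, 0.57, 0.259, 0.0819, 0
R0 = Σ lx·mx = 0.9109 → 0.911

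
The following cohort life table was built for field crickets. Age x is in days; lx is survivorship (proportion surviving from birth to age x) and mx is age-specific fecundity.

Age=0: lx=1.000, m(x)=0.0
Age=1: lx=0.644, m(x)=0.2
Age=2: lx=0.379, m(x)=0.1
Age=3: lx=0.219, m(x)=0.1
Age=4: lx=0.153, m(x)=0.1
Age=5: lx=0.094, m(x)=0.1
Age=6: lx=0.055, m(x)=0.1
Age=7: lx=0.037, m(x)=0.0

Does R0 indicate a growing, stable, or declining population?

declining

R0 = Σ lx·mx = 0 + 0.1288 + 0.0379 + 0.0219 + 0.0153 + 0.0094 + 0.0055 + 0 = 0.2188
R0 < 1, so the population is declining.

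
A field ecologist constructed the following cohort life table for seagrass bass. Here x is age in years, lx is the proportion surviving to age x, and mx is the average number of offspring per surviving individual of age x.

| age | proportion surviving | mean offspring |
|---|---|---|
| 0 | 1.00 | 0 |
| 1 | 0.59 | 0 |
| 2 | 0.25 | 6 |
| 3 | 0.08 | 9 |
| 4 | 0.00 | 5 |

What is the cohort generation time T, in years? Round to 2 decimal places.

lx·mx: 0, 0, 1.5, 0.72, 0 → R0 = 2.22
x·lx·mx: 0, 0, 3, 2.16, 0 → Σ = 5.16
T = 5.16 / 2.22 = 2.324324… → 2.32

2.32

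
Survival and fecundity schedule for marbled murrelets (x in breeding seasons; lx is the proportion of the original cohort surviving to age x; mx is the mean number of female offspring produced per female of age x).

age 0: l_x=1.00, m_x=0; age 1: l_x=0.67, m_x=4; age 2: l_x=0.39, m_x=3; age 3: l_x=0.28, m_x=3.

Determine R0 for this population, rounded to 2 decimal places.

lx·mx by age: 0, 2.68, 1.17, 0.84
R0 = Σ lx·mx = 4.69 → 4.69

4.69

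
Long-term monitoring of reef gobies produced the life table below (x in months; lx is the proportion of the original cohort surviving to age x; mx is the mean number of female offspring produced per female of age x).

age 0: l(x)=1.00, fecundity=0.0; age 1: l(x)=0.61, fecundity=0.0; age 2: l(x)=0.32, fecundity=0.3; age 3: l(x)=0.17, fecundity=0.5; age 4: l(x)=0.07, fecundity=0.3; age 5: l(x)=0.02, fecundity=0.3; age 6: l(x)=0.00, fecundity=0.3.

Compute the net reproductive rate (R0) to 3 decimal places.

0.208

lx·mx by age: 0, 0, 0.096, 0.085, 0.021, 0.006, 0
R0 = Σ lx·mx = 0.208 → 0.208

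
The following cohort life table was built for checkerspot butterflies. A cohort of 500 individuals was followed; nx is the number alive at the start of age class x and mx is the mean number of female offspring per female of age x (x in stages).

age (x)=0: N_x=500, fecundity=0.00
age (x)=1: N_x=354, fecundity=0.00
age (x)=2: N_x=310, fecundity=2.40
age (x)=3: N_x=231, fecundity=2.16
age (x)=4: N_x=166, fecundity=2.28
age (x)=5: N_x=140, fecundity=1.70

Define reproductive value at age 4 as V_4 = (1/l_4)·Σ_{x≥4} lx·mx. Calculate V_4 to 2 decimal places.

lx = nx/n0 = nx/500: 1, 0.708, 0.62, 0.462, 0.332, 0.28
lx·mx for x ≥ 4: 0.75696, 0.476 → sum = 1.23296
V_4 = 1.23296 / l_4 = 1.23296 / 0.332 = 3.713735… → 3.71

3.71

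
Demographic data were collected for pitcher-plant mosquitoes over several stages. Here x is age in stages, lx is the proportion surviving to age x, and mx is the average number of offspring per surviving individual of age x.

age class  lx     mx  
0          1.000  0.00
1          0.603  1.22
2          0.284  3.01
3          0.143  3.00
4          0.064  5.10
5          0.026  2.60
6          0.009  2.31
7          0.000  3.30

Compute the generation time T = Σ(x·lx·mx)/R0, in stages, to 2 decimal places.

lx·mx: 0, 0.73566, 0.85484, 0.429, 0.3264, 0.0676, 0.02079, 0 → R0 = 2.43429
x·lx·mx: 0, 0.73566, 1.70968, 1.287, 1.3056, 0.338, 0.12474, 0 → Σ = 5.50068
T = 5.50068 / 2.43429 = 2.259665… → 2.26

2.26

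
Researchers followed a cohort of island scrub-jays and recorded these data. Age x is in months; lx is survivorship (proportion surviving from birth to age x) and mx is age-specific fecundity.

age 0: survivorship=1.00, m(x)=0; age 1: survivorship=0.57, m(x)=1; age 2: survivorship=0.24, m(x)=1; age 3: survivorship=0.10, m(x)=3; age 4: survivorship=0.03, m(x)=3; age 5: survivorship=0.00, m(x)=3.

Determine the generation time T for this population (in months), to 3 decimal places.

1.925

lx·mx: 0, 0.57, 0.24, 0.3, 0.09, 0 → R0 = 1.2
x·lx·mx: 0, 0.57, 0.48, 0.9, 0.36, 0 → Σ = 2.31
T = 2.31 / 1.2 = 1.925 → 1.925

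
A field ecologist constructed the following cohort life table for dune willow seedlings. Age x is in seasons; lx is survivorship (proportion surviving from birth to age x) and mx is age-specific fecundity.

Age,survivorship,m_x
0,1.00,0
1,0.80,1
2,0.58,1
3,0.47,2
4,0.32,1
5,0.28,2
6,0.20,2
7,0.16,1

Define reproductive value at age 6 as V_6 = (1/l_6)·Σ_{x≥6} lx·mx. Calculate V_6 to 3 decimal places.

lx·mx for x ≥ 6: 0.4, 0.16 → sum = 0.56
V_6 = 0.56 / l_6 = 0.56 / 0.2 = 2.8 → 2.800

2.800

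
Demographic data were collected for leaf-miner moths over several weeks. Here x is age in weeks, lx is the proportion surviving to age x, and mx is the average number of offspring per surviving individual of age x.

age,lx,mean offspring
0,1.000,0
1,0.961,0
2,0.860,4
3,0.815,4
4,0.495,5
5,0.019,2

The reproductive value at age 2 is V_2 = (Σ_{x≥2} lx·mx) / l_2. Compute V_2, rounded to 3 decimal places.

lx·mx for x ≥ 2: 3.44, 3.26, 2.475, 0.038 → sum = 9.213
V_2 = 9.213 / l_2 = 9.213 / 0.86 = 10.712791… → 10.713

10.713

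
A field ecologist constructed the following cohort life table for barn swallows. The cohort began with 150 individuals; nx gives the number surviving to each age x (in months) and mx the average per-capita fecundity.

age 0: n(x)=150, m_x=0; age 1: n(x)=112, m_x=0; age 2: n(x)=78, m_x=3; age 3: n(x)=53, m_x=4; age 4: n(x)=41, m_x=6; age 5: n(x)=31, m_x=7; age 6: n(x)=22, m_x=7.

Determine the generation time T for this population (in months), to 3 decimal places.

3.854

lx = nx/n0 = nx/150: 1, 0.74667…, 0.52, 0.35333…, 0.27333…, 0.20667…, 0.14667…
lx·mx: 0, 0, 1.56, 1.413333…, 1.64…, 1.446667…, 1.026667… → R0 = 7.086667…
x·lx·mx: 0, 0, 3.12, 4.24…, 6.56…, 7.233333…, 6.16… → Σ = 27.313333…
T = 27.313333… / 7.086667… = 3.854186… → 3.854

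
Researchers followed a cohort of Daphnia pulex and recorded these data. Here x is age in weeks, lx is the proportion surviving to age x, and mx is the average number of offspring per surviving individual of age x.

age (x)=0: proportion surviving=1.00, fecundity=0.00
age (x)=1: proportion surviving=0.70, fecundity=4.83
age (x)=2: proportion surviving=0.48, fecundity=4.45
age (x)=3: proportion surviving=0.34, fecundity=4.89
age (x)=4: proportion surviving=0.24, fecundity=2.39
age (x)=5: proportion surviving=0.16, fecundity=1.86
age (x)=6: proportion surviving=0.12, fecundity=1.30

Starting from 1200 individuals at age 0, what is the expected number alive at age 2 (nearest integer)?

576

Expected survivors = N0 · l_2 = 1200 × 0.48 = 576 → 576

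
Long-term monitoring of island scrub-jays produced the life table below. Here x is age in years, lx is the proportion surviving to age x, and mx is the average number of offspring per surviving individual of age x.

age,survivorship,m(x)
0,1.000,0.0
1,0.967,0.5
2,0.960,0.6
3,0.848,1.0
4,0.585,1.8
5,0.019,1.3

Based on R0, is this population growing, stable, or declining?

growing

R0 = Σ lx·mx = 0 + 0.4835 + 0.576 + 0.848 + 1.053 + 0.0247 = 2.9852
R0 > 1, so the population is growing.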